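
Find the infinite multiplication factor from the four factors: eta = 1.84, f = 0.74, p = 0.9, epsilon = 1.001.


k_inf = eta * f * p * epsilon
k_inf = 1.84 * 0.74 * 0.9 * 1.001
k_inf = 1.2267

1.2267


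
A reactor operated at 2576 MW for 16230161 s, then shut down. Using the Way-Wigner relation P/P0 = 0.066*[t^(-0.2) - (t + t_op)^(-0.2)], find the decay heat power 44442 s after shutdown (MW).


P/P0 = 0.066 * [t^(-0.2) - (t + t_op)^(-0.2)]
P/P0 = 0.066 * [44442^(-0.2) - (44442 + 16230161)^(-0.2)]
P/P0 = 0.066 * [0.1176092 - 0.03611586] = 0.005378560
P = 2576 * 0.005378560 = 13.855 MW

13.855


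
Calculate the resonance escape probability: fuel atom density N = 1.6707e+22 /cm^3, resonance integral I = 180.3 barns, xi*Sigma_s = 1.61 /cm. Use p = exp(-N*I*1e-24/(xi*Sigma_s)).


p = exp(-N * I * 1e-24 / (xi*Sigma_s))
p = exp(-1.6707e+22 * 180.3 * 1e-24 / 1.61)
p = 0.15397

0.15397


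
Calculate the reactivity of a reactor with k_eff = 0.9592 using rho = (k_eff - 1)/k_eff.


rho = (k_eff - 1) / k_eff
rho = (0.9592 - 1) / 0.9592
rho = -0.042535

-0.042535


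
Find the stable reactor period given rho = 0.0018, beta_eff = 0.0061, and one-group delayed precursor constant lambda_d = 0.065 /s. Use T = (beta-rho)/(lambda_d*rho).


T = (beta - rho) / (lambda_d * rho)
T = (0.0061 - 0.0018) / (0.065 * 0.0018)
T = 36.752 s

36.752


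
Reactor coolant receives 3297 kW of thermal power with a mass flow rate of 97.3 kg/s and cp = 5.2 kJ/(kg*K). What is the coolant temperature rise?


dT = Q / (m_dot * cp)
dT = 3297 / (97.3 * 5.2)
dT = 6.5163 C

6.5163


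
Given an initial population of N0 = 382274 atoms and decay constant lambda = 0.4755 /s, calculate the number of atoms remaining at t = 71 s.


N = N0 * exp(-lambda * t)
N = 382274 * exp(-0.4755 * 71)
N = 8.3248e-10

8.3248e-10


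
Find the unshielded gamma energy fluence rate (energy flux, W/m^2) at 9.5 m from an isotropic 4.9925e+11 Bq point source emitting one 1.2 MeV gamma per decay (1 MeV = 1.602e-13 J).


psi = A * E * 1.602e-13 / (4*pi*r^2)
psi = 4.9925e+11 * 1.2 * 1.602e-13 / (4*pi*9.5^2)
psi = 8.4626e-05 W/m^2

8.4626e-05


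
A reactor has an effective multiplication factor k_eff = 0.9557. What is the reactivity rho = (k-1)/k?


rho = (k_eff - 1) / k_eff
rho = (0.9557 - 1) / 0.9557
rho = -0.046353

-0.046353


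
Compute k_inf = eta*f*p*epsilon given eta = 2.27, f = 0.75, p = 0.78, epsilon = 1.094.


k_inf = eta * f * p * epsilon
k_inf = 2.27 * 0.75 * 0.78 * 1.094
k_inf = 1.4528

1.4528


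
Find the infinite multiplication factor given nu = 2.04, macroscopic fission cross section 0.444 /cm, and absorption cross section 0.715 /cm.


k_inf = nu * Sigma_f / Sigma_a
k_inf = 2.04 * 0.444 / 0.715
k_inf = 1.2668

1.2668


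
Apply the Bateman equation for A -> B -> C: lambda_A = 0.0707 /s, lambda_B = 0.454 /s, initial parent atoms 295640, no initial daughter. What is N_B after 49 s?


N_B(t) = lambda_A * N_A0 / (lambda_B - lambda_A) * [exp(-lambda_A*t) - exp(-lambda_B*t)]
exp(-0.0707*49) = 0.03129490; exp(-0.454*49) = 2.181147e-10
N_B = 0.0707 * 295640 / (0.454 - 0.0707) * (0.03129490 - 2.181147e-10)
N_B = 1706.5

1706.5


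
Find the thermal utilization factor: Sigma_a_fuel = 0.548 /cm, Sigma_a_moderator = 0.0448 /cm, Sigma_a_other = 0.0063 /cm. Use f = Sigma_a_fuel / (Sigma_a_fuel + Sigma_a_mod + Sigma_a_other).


f = Sigma_a_fuel / (Sigma_a_fuel + Sigma_a_mod + Sigma_a_other)
f = 0.548 / (0.548 + 0.0448 + 0.0063)
f = 0.91471

0.91471


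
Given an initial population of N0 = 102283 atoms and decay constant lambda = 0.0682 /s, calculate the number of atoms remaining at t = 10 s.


N = N0 * exp(-lambda * t)
N = 102283 * exp(-0.0682 * 10)
N = 51715

51715


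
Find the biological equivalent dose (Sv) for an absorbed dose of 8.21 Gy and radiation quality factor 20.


H = D * Q
H = 8.21 * 20
H = 164.20 Sv

164.20


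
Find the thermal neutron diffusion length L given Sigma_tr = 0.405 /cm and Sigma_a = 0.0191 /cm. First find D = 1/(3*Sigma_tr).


D = 1 / (3 * Sigma_tr) = 1 / (3 * 0.405) = 0.8230453 cm
L = sqrt(D / Sigma_a)
L = sqrt(0.8230453 / 0.0191)
L = 6.5644 cm

6.5644


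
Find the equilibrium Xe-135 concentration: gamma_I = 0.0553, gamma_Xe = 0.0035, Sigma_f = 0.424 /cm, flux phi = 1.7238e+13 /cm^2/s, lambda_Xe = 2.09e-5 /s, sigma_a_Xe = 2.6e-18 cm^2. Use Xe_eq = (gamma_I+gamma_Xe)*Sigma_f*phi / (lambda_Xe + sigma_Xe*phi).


Xe_eq = (gamma_I + gamma_Xe) * Sigma_f * phi / (lambda_Xe + sigma_Xe * phi)
Numerator = (0.0553 + 0.0035) * 0.424 * 1.7238e+13 = 4.297640e+11
Denominator = 2.09e-5 + 2.6e-18 * 1.7238e+13 = 6.571880e-05
Xe_eq = 4.297640e+11 / 6.571880e-05 = 6.5394e+15 /cm^3

6.5394e+15


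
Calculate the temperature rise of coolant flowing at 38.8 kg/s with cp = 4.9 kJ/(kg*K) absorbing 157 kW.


dT = Q / (m_dot * cp)
dT = 157 / (38.8 * 4.9)
dT = 0.82579 C

0.82579


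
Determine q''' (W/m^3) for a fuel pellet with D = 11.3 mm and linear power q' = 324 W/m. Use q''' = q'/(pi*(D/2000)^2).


r = D / 2 / 1000 = 11.3 / 2 / 1000 = 0.00565 m
q''' = q' / (pi * r^2)
q''' = 324 / (pi * 0.00565^2)
q''' = 3.2307e+06 W/m^3

3.2307e+06


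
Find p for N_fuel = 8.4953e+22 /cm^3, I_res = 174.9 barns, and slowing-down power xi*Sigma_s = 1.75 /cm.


p = exp(-N * I * 1e-24 / (xi*Sigma_s))
p = exp(-8.4953e+22 * 174.9 * 1e-24 / 1.75)
p = 2.0542e-04

2.0542e-04


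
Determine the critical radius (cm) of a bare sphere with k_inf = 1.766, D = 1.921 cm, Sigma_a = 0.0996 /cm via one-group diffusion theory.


L^2 = D / Sigma_a = 1.921 / 0.0996 = 19.28715 cm^2
B_m^2 = (k_inf - 1) / L^2 = (1.766 - 1) / 19.28715 = 0.03971556 /cm^2
For a bare sphere: B_g = pi/R, so R_c = pi / sqrt(B_m^2)
R_c = pi / sqrt(0.03971556) = 15.764 cm

15.764


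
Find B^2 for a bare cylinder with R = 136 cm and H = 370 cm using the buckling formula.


B^2 = (2.405/R)^2 + (pi/H)^2
B^2 = (2.405/136)^2 + (pi/370)^2
B^2 = 3.8481e-04 /cm^2

3.8481e-04


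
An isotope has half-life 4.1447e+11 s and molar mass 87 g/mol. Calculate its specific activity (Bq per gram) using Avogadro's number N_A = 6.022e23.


lambda = ln(2) / t_half = ln(2) / 4.1447e+11 = 1.672370e-12 /s
SA = lambda * N_A / M
SA = 1.672370e-12 * 6.022e23 / 87
SA = 1.1576e+10 Bq/g

1.1576e+10


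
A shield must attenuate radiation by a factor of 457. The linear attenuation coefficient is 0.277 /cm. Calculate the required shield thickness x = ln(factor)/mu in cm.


x = ln(factor) / mu
x = ln(457) / 0.277
x = 22.111 cm

22.111


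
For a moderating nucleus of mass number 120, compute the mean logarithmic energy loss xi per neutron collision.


xi = 1 + (A-1)^2/(2A) * ln((A-1)/(A+1))
xi = 1 + (120-1)^2/(2*120) * ln((120-1)/(120 +1))
xi = 0.016574

0.016574


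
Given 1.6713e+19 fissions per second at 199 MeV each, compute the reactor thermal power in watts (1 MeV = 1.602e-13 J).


P = fission_rate * E_MeV * 1.602e-13
P = 1.6713e+19 * 199 * 1.602e-13
P = 5.3281e+08 W

5.3281e+08


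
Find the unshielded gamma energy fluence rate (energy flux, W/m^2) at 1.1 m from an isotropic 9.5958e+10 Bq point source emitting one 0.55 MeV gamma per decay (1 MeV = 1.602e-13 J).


psi = A * E * 1.602e-13 / (4*pi*r^2)
psi = 9.5958e+10 * 0.55 * 1.602e-13 / (4*pi*1.1^2)
psi = 5.5605e-04 W/m^2

5.5605e-04


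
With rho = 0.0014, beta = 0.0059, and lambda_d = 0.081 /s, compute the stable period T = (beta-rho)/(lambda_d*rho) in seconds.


T = (beta - rho) / (lambda_d * rho)
T = (0.0059 - 0.0014) / (0.081 * 0.0014)
T = 39.683 s

39.683


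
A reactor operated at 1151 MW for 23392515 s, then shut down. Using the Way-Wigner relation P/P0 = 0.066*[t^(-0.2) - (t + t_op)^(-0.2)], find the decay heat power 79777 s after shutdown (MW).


P/P0 = 0.066 * [t^(-0.2) - (t + t_op)^(-0.2)]
P/P0 = 0.066 * [79777^(-0.2) - (79777 + 23392515)^(-0.2)]
P/P0 = 0.066 * [0.1046223 - 0.03356517] = 0.004689771
P = 1151 * 0.004689771 = 5.3979 MW

5.3979


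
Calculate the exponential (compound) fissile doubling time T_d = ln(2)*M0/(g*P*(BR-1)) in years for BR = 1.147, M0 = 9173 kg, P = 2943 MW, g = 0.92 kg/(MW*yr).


Breeding gain G = BR - 1 = 1.147 - 1 = 0.147
Fissile production rate = g * P * G = 0.92 * 2943 * 0.147 = 398.01132 kg/yr
T_d = ln(2) * M0 / (g * P * G)
T_d = ln(2) * 9173 / 398.01132 = 15.975 yr

15.975


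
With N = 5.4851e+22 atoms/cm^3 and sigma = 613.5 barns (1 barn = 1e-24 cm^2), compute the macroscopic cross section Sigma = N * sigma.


Sigma = N * sigma_barns * 1e-24
Sigma = 5.4851e+22 * 613.5 * 1e-24
Sigma = 33.651 /cm

33.651


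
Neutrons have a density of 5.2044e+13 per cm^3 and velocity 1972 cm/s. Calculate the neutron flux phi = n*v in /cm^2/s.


phi = n * v
phi = 5.2044e+13 * 1972
phi = 1.0263e+17 /cm^2/s

1.0263e+17


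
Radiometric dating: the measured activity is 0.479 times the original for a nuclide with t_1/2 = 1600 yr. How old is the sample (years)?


lambda = ln(2) / t_half = ln(2) / 1600 = 4.332170e-04 /yr
t = -ln(A/A0) / lambda
t = -ln(0.479) / 4.332170e-04
t = 1699.0 yr

1699.0


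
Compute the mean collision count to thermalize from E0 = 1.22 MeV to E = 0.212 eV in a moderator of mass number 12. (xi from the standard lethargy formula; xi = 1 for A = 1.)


xi = 1 + (A-1)^2/(2A)*ln((A-1)/(A+1)) = 0.1577690 (for A = 12)
n = ln(E0/E) / xi
n = ln(1.22e6 / 0.212) / 0.1577690
n = ln(5.754717e+06) / 0.1577690 = 98.660

98.660


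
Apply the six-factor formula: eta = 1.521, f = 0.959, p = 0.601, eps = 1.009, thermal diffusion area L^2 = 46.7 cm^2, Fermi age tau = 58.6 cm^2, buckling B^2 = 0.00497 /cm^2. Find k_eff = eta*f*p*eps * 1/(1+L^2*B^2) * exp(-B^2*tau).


k_inf = eta*f*p*eps = 1.521*0.959*0.601*1.009 = 0.8845318
P_TNL = 1/(1 + L^2*B^2) = 1/(1 + 46.7*0.00497) = 0.8116231
P_FNL = exp(-B^2*tau) = exp(-0.00497*58.6) = 0.7473348
k_eff = k_inf * P_TNL * P_FNL = 0.8845318 * 0.8116231 * 0.7473348
k_eff = 0.53652

0.53652


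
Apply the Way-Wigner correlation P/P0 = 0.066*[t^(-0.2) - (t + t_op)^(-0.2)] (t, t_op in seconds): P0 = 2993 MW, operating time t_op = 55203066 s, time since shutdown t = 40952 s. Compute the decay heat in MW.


P/P0 = 0.066 * [t^(-0.2) - (t + t_op)^(-0.2)]
P/P0 = 0.066 * [40952^(-0.2) - (40952 + 55203066)^(-0.2)]
P/P0 = 0.066 * [0.1195487 - 0.02828414] = 0.006023461
P = 2993 * 0.006023461 = 18.028 MW

18.028


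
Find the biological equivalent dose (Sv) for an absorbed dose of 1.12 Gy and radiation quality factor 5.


H = D * Q
H = 1.12 * 5
H = 5.6000 Sv

5.6000


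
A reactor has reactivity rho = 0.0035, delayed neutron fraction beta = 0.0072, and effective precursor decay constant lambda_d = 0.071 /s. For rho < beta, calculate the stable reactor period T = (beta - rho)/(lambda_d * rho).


T = (beta - rho) / (lambda_d * rho)
T = (0.0072 - 0.0035) / (0.071 * 0.0035)
T = 14.889 s

14.889


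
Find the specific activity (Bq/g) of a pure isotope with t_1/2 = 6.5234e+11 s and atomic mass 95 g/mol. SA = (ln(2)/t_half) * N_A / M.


lambda = ln(2) / t_half = ln(2) / 6.5234e+11 = 1.062555e-12 /s
SA = lambda * N_A / M
SA = 1.062555e-12 * 6.022e23 / 95
SA = 6.7355e+09 Bq/g

6.7355e+09


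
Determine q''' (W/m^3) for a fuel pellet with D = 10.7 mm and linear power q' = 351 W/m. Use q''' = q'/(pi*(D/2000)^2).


r = D / 2 / 1000 = 10.7 / 2 / 1000 = 0.00535 m
q''' = q' / (pi * r^2)
q''' = 351 / (pi * 0.00535^2)
q''' = 3.9035e+06 W/m^3

3.9035e+06


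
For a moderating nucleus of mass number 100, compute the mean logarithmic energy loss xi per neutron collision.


xi = 1 + (A-1)^2/(2A) * ln((A-1)/(A+1))
xi = 1 + (100-1)^2/(2*100) * ln((100-1)/(100 +1))
xi = 0.019867

0.019867


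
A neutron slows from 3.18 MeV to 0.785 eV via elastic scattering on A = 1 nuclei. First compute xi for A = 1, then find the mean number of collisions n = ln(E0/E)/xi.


xi = 1 + (A-1)^2/(2A)*ln((A-1)/(A+1)) = 1 (for A = 1)
n = ln(E0/E) / xi
n = ln(3.18e6 / 0.785) / 1
n = ln(4.050955e+06) / 1 = 15.214

15.214


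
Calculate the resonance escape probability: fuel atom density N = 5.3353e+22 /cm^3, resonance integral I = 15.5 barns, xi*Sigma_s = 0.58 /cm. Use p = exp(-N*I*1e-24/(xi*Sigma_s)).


p = exp(-N * I * 1e-24 / (xi*Sigma_s))
p = exp(-5.3353e+22 * 15.5 * 1e-24 / 0.58)
p = 0.24031

0.24031


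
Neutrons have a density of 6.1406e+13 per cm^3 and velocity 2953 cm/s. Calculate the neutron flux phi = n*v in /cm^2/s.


phi = n * v
phi = 6.1406e+13 * 2953
phi = 1.8133e+17 /cm^2/s

1.8133e+17


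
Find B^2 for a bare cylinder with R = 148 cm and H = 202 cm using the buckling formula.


B^2 = (2.405/R)^2 + (pi/H)^2
B^2 = (2.405/148)^2 + (pi/202)^2
B^2 = 5.0594e-04 /cm^2

5.0594e-04


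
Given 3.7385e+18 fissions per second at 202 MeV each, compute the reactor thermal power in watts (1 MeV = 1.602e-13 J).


P = fission_rate * E_MeV * 1.602e-13
P = 3.7385e+18 * 202 * 1.602e-13
P = 1.2098e+08 W

1.2098e+08


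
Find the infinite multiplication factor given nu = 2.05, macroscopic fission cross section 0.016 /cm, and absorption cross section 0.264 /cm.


k_inf = nu * Sigma_f / Sigma_a
k_inf = 2.05 * 0.016 / 0.264
k_inf = 0.12424

0.12424


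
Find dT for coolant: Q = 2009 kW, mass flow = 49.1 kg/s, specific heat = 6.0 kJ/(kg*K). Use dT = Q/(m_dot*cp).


dT = Q / (m_dot * cp)
dT = 2009 / (49.1 * 6.0)
dT = 6.8194 C

6.8194


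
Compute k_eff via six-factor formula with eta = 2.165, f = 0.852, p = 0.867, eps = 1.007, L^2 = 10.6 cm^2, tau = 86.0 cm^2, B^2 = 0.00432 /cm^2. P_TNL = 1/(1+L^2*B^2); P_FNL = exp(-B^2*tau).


k_inf = eta*f*p*eps = 2.165*0.852*0.867*1.007 = 1.610446
P_TNL = 1/(1 + L^2*B^2) = 1/(1 + 10.6*0.00432) = 0.9562131
P_FNL = exp(-B^2*tau) = exp(-0.00432*86.0) = 0.6896852
k_eff = k_inf * P_TNL * P_FNL = 1.610446 * 0.9562131 * 0.6896852
k_eff = 1.0621

1.0621


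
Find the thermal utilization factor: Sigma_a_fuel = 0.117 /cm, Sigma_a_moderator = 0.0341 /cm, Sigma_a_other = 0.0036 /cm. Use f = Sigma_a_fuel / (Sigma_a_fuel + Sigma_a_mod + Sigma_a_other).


f = Sigma_a_fuel / (Sigma_a_fuel + Sigma_a_mod + Sigma_a_other)
f = 0.117 / (0.117 + 0.0341 + 0.0036)
f = 0.75630

0.75630


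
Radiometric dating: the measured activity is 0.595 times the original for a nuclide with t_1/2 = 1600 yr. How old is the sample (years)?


lambda = ln(2) / t_half = ln(2) / 1600 = 4.332170e-04 /yr
t = -ln(A/A0) / lambda
t = -ln(0.595) / 4.332170e-04
t = 1198.5 yr

1198.5


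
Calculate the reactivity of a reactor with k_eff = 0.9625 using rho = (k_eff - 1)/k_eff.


rho = (k_eff - 1) / k_eff
rho = (0.9625 - 1) / 0.9625
rho = -0.038961

-0.038961


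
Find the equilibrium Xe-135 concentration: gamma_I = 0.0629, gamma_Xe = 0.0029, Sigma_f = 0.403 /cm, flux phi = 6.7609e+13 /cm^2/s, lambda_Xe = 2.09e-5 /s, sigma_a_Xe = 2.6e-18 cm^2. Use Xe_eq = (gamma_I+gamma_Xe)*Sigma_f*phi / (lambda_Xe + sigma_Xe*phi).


Xe_eq = (gamma_I + gamma_Xe) * Sigma_f * phi / (lambda_Xe + sigma_Xe * phi)
Numerator = (0.0629 + 0.0029) * 0.403 * 6.7609e+13 = 1.792815e+12
Denominator = 2.09e-5 + 2.6e-18 * 6.7609e+13 = 1.966834e-04
Xe_eq = 1.792815e+12 / 1.966834e-04 = 9.1152e+15 /cm^3

9.1152e+15


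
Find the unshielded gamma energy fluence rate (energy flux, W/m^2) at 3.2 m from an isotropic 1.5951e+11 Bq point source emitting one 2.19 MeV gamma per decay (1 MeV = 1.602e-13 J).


psi = A * E * 1.602e-13 / (4*pi*r^2)
psi = 1.5951e+11 * 2.19 * 1.602e-13 / (4*pi*3.2^2)
psi = 4.3490e-04 W/m^2

4.3490e-04


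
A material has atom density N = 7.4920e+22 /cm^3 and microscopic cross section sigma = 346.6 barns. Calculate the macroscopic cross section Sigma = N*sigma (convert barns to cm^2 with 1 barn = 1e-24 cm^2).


Sigma = N * sigma_barns * 1e-24
Sigma = 7.4920e+22 * 346.6 * 1e-24
Sigma = 25.967 /cm

25.967


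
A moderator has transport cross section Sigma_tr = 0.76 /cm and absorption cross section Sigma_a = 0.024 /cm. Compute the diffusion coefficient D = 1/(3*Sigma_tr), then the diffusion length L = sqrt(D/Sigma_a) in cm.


D = 1 / (3 * Sigma_tr) = 1 / (3 * 0.76) = 0.4385965 cm
L = sqrt(D / Sigma_a)
L = sqrt(0.4385965 / 0.024)
L = 4.2749 cm

4.2749


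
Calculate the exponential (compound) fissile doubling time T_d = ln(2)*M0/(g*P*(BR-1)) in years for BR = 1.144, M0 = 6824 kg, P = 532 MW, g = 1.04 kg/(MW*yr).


Breeding gain G = BR - 1 = 1.144 - 1 = 0.144
Fissile production rate = g * P * G = 1.04 * 532 * 0.144 = 79.67232 kg/yr
T_d = ln(2) * M0 / (g * P * G)
T_d = ln(2) * 6824 / 79.67232 = 59.369 yr

59.369


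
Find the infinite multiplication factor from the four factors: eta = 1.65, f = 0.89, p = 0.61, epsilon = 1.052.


k_inf = eta * f * p * epsilon
k_inf = 1.65 * 0.89 * 0.61 * 1.052
k_inf = 0.94237

0.94237


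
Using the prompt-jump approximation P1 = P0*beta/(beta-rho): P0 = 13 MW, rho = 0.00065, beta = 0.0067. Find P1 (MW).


P1/P0 = beta / (beta - rho)
P1/P0 = 0.0067 / (0.0067 - 0.00065) = 1.107438
P1 = 13 * 1.107438 = 14.397 MW

14.397


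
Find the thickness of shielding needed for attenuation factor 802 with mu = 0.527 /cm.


x = ln(factor) / mu
x = ln(802) / 0.527
x = 12.689 cm

12.689


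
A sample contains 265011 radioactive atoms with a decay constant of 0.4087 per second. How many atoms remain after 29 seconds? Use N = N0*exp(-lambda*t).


N = N0 * exp(-lambda * t)
N = 265011 * exp(-0.4087 * 29)
N = 1.8874

1.8874


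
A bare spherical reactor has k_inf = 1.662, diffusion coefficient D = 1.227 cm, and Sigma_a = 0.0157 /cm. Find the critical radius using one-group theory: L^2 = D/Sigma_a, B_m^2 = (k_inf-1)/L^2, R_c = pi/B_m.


L^2 = D / Sigma_a = 1.227 / 0.0157 = 78.15287 cm^2
B_m^2 = (k_inf - 1) / L^2 = (1.662 - 1) / 78.15287 = 0.008470578 /cm^2
For a bare sphere: B_g = pi/R, so R_c = pi / sqrt(B_m^2)
R_c = pi / sqrt(0.008470578) = 34.134 cm

34.134


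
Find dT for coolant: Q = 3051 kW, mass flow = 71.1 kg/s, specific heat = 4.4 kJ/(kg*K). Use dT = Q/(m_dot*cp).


dT = Q / (m_dot * cp)
dT = 3051 / (71.1 * 4.4)
dT = 9.7526 C

9.7526


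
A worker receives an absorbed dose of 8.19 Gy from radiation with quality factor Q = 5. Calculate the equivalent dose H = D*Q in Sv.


H = D * Q
H = 8.19 * 5
H = 40.950 Sv

40.950


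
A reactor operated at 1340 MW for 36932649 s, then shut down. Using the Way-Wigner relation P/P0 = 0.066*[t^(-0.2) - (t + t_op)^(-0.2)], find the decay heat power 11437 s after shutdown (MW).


P/P0 = 0.066 * [t^(-0.2) - (t + t_op)^(-0.2)]
P/P0 = 0.066 * [11437^(-0.2) - (11437 + 36932649)^(-0.2)]
P/P0 = 0.066 * [0.1542899 - 0.03065427] = 0.008159952
P = 1340 * 0.008159952 = 10.934 MW

10.934


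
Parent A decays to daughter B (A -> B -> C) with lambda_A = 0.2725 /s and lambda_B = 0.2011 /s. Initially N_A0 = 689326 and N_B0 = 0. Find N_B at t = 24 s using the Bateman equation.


N_B(t) = lambda_A * N_A0 / (lambda_B - lambda_A) * [exp(-lambda_A*t) - exp(-lambda_B*t)]
exp(-0.2725*24) = 0.001444488; exp(-0.2011*24) = 0.008015325
N_B = 0.2725 * 689326 / (0.2011 - 0.2725) * (0.001444488 - 0.008015325)
N_B = 17287

17287


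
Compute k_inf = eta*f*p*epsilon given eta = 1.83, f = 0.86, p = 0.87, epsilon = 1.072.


k_inf = eta * f * p * epsilon
k_inf = 1.83 * 0.86 * 0.87 * 1.072
k_inf = 1.4678

1.4678


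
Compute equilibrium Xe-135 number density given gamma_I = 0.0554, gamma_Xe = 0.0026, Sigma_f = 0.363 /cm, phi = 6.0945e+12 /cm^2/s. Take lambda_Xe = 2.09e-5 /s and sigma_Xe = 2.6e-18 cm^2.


Xe_eq = (gamma_I + gamma_Xe) * Sigma_f * phi / (lambda_Xe + sigma_Xe * phi)
Numerator = (0.0554 + 0.0026) * 0.363 * 6.0945e+12 = 1.283136e+11
Denominator = 2.09e-5 + 2.6e-18 * 6.0945e+12 = 3.674570e-05
Xe_eq = 1.283136e+11 / 3.674570e-05 = 3.4919e+15 /cm^3

3.4919e+15


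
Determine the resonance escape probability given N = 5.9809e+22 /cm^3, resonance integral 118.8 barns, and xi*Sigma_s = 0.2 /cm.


p = exp(-N * I * 1e-24 / (xi*Sigma_s))
p = exp(-5.9809e+22 * 118.8 * 1e-24 / 0.2)
p = 3.7241e-16

3.7241e-16


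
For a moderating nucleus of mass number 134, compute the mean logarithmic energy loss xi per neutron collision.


xi = 1 + (A-1)^2/(2A) * ln((A-1)/(A+1))
xi = 1 + (134-1)^2/(2*134) * ln((134-1)/(134 +1))
xi = 0.014851

0.014851


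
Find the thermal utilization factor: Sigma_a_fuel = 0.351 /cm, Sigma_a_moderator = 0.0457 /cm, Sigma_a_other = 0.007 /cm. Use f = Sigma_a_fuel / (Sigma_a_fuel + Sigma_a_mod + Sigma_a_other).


f = Sigma_a_fuel / (Sigma_a_fuel + Sigma_a_mod + Sigma_a_other)
f = 0.351 / (0.351 + 0.0457 + 0.007)
f = 0.86946

0.86946


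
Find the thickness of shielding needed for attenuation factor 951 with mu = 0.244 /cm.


x = ln(factor) / mu
x = ln(951) / 0.244
x = 28.105 cm

28.105


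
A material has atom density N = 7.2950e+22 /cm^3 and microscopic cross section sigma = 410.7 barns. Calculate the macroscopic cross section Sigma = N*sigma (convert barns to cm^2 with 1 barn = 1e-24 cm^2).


Sigma = N * sigma_barns * 1e-24
Sigma = 7.2950e+22 * 410.7 * 1e-24
Sigma = 29.961 /cm

29.961


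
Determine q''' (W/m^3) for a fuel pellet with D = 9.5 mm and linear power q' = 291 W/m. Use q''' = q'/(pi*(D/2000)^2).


r = D / 2 / 1000 = 9.5 / 2 / 1000 = 0.00475 m
q''' = q' / (pi * r^2)
q''' = 291 / (pi * 0.00475^2)
q''' = 4.1054e+06 W/m^3

4.1054e+06


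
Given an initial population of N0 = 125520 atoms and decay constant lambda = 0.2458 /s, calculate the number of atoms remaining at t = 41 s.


N = N0 * exp(-lambda * t)
N = 125520 * exp(-0.2458 * 41)
N = 5.2721

5.2721


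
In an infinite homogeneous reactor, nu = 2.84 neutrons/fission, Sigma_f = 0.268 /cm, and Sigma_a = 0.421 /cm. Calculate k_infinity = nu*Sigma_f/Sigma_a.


k_inf = nu * Sigma_f / Sigma_a
k_inf = 2.84 * 0.268 / 0.421
k_inf = 1.8079

1.8079


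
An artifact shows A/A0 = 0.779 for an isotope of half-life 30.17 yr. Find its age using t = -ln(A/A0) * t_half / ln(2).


lambda = ln(2) / t_half = ln(2) / 30.17 = 0.02297472 /yr
t = -ln(A/A0) / lambda
t = -ln(0.779) / 0.02297472
t = 10.870 yr

10.870


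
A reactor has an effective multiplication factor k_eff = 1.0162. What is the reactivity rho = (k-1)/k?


rho = (k_eff - 1) / k_eff
rho = (1.0162 - 1) / 1.0162
rho = 0.015942

0.015942


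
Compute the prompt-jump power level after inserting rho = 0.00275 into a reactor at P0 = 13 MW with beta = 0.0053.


P1/P0 = beta / (beta - rho)
P1/P0 = 0.0053 / (0.0053 - 0.00275) = 2.078431
P1 = 13 * 2.078431 = 27.020 MW

27.020


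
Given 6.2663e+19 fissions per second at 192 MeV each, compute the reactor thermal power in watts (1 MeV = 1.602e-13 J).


P = fission_rate * E_MeV * 1.602e-13
P = 6.2663e+19 * 192 * 1.602e-13
P = 1.9274e+09 W

1.9274e+09


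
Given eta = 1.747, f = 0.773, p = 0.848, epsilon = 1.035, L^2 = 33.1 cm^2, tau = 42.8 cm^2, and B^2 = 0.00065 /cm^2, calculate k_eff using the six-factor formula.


k_inf = eta*f*p*eps = 1.747*0.773*0.848*1.035 = 1.185246
P_TNL = 1/(1 + L^2*B^2) = 1/(1 + 33.1*0.00065) = 0.9789381
P_FNL = exp(-B^2*tau) = exp(-0.00065*42.8) = 0.9725634
k_eff = k_inf * P_TNL * P_FNL = 1.185246 * 0.9789381 * 0.9725634
k_eff = 1.1284

1.1284


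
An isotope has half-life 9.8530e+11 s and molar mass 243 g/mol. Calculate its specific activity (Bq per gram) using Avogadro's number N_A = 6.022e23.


lambda = ln(2) / t_half = ln(2) / 9.8530e+11 = 7.034885e-13 /s
SA = lambda * N_A / M
SA = 7.034885e-13 * 6.022e23 / 243
SA = 1.7434e+09 Bq/g

1.7434e+09


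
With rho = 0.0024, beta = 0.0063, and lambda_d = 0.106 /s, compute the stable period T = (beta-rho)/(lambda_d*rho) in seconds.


T = (beta - rho) / (lambda_d * rho)
T = (0.0063 - 0.0024) / (0.106 * 0.0024)
T = 15.330 s

15.330


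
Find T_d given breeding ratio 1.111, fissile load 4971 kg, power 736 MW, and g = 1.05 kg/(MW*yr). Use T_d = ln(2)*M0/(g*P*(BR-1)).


Breeding gain G = BR - 1 = 1.111 - 1 = 0.111
Fissile production rate = g * P * G = 1.05 * 736 * 0.111 = 85.7808 kg/yr
T_d = ln(2) * M0 / (g * P * G)
T_d = ln(2) * 4971 / 85.7808 = 40.168 yr

40.168


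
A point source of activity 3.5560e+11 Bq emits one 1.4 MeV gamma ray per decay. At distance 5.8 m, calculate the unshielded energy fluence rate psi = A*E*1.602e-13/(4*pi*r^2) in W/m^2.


psi = A * E * 1.602e-13 / (4*pi*r^2)
psi = 3.5560e+11 * 1.4 * 1.602e-13 / (4*pi*5.8^2)
psi = 1.8866e-04 W/m^2

1.8866e-04


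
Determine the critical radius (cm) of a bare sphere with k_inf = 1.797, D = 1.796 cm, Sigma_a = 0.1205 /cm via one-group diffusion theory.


L^2 = D / Sigma_a = 1.796 / 0.1205 = 14.90456 cm^2
B_m^2 = (k_inf - 1) / L^2 = (1.797 - 1) / 14.90456 = 0.05347357 /cm^2
For a bare sphere: B_g = pi/R, so R_c = pi / sqrt(B_m^2)
R_c = pi / sqrt(0.05347357) = 13.586 cm

13.586


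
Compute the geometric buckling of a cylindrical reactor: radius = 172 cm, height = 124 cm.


B^2 = (2.405/R)^2 + (pi/H)^2
B^2 = (2.405/172)^2 + (pi/124)^2
B^2 = 8.3740e-04 /cm^2

8.3740e-04


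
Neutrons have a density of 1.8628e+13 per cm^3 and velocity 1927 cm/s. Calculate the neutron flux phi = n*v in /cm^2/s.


phi = n * v
phi = 1.8628e+13 * 1927
phi = 3.5896e+16 /cm^2/s

3.5896e+16


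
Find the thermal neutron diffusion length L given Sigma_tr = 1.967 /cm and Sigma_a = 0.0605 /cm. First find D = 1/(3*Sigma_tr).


D = 1 / (3 * Sigma_tr) = 1 / (3 * 1.967) = 0.1694628 cm
L = sqrt(D / Sigma_a)
L = sqrt(0.1694628 / 0.0605)
L = 1.6736 cm

1.6736


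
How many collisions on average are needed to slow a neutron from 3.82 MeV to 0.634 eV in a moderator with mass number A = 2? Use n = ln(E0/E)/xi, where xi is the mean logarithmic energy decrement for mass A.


xi = 1 + (A-1)^2/(2A)*ln((A-1)/(A+1)) = 0.7253469 (for A = 2)
n = ln(E0/E) / xi
n = ln(3.82e6 / 0.634) / 0.7253469
n = ln(6.025237e+06) / 0.7253469 = 21.523

21.523


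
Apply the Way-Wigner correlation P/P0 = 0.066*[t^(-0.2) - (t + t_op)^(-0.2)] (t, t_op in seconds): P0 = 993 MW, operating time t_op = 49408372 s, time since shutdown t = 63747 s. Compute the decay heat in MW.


P/P0 = 0.066 * [t^(-0.2) - (t + t_op)^(-0.2)]
P/P0 = 0.066 * [63747^(-0.2) - (63747 + 49408372)^(-0.2)]
P/P0 = 0.066 * [0.1094229 - 0.02891531] = 0.005313501
P = 993 * 0.005313501 = 5.2763 MW

5.2763


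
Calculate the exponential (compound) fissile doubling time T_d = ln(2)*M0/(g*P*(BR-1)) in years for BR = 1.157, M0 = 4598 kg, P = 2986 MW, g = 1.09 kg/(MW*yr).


Breeding gain G = BR - 1 = 1.157 - 1 = 0.157
Fissile production rate = g * P * G = 1.09 * 2986 * 0.157 = 510.99418 kg/yr
T_d = ln(2) * M0 / (g * P * G)
T_d = ln(2) * 4598 / 510.99418 = 6.2370 yr

6.2370


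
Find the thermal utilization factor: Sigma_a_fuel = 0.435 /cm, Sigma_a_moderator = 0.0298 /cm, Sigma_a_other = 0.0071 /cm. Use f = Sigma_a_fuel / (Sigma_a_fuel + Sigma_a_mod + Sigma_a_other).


f = Sigma_a_fuel / (Sigma_a_fuel + Sigma_a_mod + Sigma_a_other)
f = 0.435 / (0.435 + 0.0298 + 0.0071)
f = 0.92181

0.92181


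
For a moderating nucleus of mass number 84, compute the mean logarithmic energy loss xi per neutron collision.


xi = 1 + (A-1)^2/(2A) * ln((A-1)/(A+1))
xi = 1 + (84-1)^2/(2*84) * ln((84-1)/(84 +1))
xi = 0.023622

0.023622


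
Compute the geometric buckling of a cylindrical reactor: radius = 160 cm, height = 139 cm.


B^2 = (2.405/R)^2 + (pi/H)^2
B^2 = (2.405/160)^2 + (pi/139)^2
B^2 = 7.3676e-04 /cm^2

7.3676e-04


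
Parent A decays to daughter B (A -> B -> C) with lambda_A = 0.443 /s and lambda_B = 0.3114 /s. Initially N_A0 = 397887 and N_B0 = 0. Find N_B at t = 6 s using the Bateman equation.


N_B(t) = lambda_A * N_A0 / (lambda_B - lambda_A) * [exp(-lambda_A*t) - exp(-lambda_B*t)]
exp(-0.443*6) = 0.07008826; exp(-0.3114*6) = 0.1543705
N_B = 0.443 * 397887 / (0.3114 - 0.443) * (0.07008826 - 0.1543705)
N_B = 112887

112887


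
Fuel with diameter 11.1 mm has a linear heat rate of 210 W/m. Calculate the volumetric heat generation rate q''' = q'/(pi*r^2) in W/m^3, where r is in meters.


r = D / 2 / 1000 = 11.1 / 2 / 1000 = 0.00555 m
q''' = q' / (pi * r^2)
q''' = 210 / (pi * 0.00555^2)
q''' = 2.1701e+06 W/m^3

2.1701e+06


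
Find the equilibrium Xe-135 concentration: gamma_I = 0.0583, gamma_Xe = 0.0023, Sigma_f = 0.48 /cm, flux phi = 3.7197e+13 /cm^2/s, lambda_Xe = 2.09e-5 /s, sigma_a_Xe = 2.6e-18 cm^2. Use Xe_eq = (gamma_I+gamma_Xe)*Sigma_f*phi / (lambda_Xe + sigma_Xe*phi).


Xe_eq = (gamma_I + gamma_Xe) * Sigma_f * phi / (lambda_Xe + sigma_Xe * phi)
Numerator = (0.0583 + 0.0023) * 0.48 * 3.7197e+13 = 1.081986e+12
Denominator = 2.09e-5 + 2.6e-18 * 3.7197e+13 = 1.176122e-04
Xe_eq = 1.081986e+12 / 1.176122e-04 = 9.1996e+15 /cm^3

9.1996e+15


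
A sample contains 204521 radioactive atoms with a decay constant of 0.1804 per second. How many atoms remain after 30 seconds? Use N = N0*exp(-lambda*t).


N = N0 * exp(-lambda * t)
N = 204521 * exp(-0.1804 * 30)
N = 912.72

912.72


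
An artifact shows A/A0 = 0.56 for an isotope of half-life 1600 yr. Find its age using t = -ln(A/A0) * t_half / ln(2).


lambda = ln(2) / t_half = ln(2) / 1600 = 4.332170e-04 /yr
t = -ln(A/A0) / lambda
t = -ln(0.56) / 4.332170e-04
t = 1338.4 yr

1338.4


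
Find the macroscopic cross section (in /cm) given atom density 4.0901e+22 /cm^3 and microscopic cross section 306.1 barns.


Sigma = N * sigma_barns * 1e-24
Sigma = 4.0901e+22 * 306.1 * 1e-24
Sigma = 12.520 /cm

12.520


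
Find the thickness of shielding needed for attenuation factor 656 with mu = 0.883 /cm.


x = ln(factor) / mu
x = ln(656) / 0.883
x = 7.3456 cm

7.3456


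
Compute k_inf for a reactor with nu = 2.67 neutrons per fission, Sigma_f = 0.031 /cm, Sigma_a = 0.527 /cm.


k_inf = nu * Sigma_f / Sigma_a
k_inf = 2.67 * 0.031 / 0.527
k_inf = 0.15706

0.15706


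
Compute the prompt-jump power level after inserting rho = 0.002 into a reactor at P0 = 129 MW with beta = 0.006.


P1/P0 = beta / (beta - rho)
P1/P0 = 0.006 / (0.006 - 0.002) = 1.500000
P1 = 129 * 1.500000 = 193.50 MW

193.50


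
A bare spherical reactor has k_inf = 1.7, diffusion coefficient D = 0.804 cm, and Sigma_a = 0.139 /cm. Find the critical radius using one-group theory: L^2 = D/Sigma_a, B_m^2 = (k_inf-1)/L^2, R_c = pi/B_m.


L^2 = D / Sigma_a = 0.804 / 0.139 = 5.784173 cm^2
B_m^2 = (k_inf - 1) / L^2 = (1.7 - 1) / 5.784173 = 0.1210199 /cm^2
For a bare sphere: B_g = pi/R, so R_c = pi / sqrt(B_m^2)
R_c = pi / sqrt(0.1210199) = 9.0307 cm

9.0307


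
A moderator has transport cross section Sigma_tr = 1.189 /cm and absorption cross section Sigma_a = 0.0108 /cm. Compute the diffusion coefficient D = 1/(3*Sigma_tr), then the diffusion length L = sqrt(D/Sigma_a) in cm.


D = 1 / (3 * Sigma_tr) = 1 / (3 * 1.189) = 0.2803476 cm
L = sqrt(D / Sigma_a)
L = sqrt(0.2803476 / 0.0108)
L = 5.0949 cm

5.0949


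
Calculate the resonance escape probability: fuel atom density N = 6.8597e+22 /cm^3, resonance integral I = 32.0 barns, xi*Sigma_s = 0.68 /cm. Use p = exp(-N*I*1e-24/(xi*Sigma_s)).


p = exp(-N * I * 1e-24 / (xi*Sigma_s))
p = exp(-6.8597e+22 * 32.0 * 1e-24 / 0.68)
p = 0.039633

0.039633


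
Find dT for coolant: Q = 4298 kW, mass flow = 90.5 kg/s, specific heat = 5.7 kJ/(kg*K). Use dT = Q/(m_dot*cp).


dT = Q / (m_dot * cp)
dT = 4298 / (90.5 * 5.7)
dT = 8.3319 C

8.3319


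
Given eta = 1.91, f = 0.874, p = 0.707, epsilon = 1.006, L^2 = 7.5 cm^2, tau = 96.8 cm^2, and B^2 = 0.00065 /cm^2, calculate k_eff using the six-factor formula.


k_inf = eta*f*p*eps = 1.91*0.874*0.707*1.006 = 1.187305
P_TNL = 1/(1 + L^2*B^2) = 1/(1 + 7.5*0.00065) = 0.9951487
P_FNL = exp(-B^2*tau) = exp(-0.00065*96.8) = 0.9390186
k_eff = k_inf * P_TNL * P_FNL = 1.187305 * 0.9951487 * 0.9390186
k_eff = 1.1095

1.1095


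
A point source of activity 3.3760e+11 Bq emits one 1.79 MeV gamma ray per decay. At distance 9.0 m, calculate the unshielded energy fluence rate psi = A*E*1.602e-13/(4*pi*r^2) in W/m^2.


psi = A * E * 1.602e-13 / (4*pi*r^2)
psi = 3.3760e+11 * 1.79 * 1.602e-13 / (4*pi*9.0^2)
psi = 9.5109e-05 W/m^2

9.5109e-05


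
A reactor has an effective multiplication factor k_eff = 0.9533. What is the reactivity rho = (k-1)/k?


rho = (k_eff - 1) / k_eff
rho = (0.9533 - 1) / 0.9533
rho = -0.048988

-0.048988


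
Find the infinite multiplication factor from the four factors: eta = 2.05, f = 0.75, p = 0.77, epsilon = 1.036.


k_inf = eta * f * p * epsilon
k_inf = 2.05 * 0.75 * 0.77 * 1.036
k_inf = 1.2265

1.2265


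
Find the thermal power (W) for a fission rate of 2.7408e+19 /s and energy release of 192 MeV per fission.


P = fission_rate * E_MeV * 1.602e-13
P = 2.7408e+19 * 192 * 1.602e-13
P = 8.4303e+08 W

8.4303e+08


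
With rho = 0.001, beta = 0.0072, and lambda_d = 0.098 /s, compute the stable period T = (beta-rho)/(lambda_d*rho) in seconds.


T = (beta - rho) / (lambda_d * rho)
T = (0.0072 - 0.001) / (0.098 * 0.001)
T = 63.265 s

63.265


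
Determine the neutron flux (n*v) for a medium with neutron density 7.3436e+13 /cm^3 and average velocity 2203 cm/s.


phi = n * v
phi = 7.3436e+13 * 2203
phi = 1.6178e+17 /cm^2/s

1.6178e+17


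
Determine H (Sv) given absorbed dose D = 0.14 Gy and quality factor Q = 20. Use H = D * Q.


H = D * Q
H = 0.14 * 20
H = 2.8000 Sv

2.8000


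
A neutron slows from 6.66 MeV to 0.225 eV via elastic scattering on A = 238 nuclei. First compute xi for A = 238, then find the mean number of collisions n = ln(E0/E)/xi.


xi = 1 + (A-1)^2/(2A)*ln((A-1)/(A+1)) = 0.008379872 (for A = 238)
n = ln(E0/E) / xi
n = ln(6.66e6 / 0.225) / 0.008379872
n = ln(2.960000e+07) / 0.008379872 = 2052.9

2052.9


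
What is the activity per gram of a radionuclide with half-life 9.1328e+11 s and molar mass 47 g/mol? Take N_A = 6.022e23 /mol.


lambda = ln(2) / t_half = ln(2) / 9.1328e+11 = 7.589646e-13 /s
SA = lambda * N_A / M
SA = 7.589646e-13 * 6.022e23 / 47
SA = 9.7244e+09 Bq/g

9.7244e+09


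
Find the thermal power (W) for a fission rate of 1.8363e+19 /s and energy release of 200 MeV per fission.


P = fission_rate * E_MeV * 1.602e-13
P = 1.8363e+19 * 200 * 1.602e-13
P = 5.8835e+08 W

5.8835e+08


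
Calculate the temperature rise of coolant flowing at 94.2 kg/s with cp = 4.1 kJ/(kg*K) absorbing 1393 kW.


dT = Q / (m_dot * cp)
dT = 1393 / (94.2 * 4.1)
dT = 3.6068 C

3.6068


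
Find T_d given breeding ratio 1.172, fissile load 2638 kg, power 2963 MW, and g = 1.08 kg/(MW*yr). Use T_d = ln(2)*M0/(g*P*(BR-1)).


Breeding gain G = BR - 1 = 1.172 - 1 = 0.172
Fissile production rate = g * P * G = 1.08 * 2963 * 0.172 = 550.40688 kg/yr
T_d = ln(2) * M0 / (g * P * G)
T_d = ln(2) * 2638 / 550.40688 = 3.3221 yr

3.3221


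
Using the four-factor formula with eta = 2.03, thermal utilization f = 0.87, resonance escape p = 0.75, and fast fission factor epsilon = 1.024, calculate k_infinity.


k_inf = eta * f * p * epsilon
k_inf = 2.03 * 0.87 * 0.75 * 1.024
k_inf = 1.3564

1.3564


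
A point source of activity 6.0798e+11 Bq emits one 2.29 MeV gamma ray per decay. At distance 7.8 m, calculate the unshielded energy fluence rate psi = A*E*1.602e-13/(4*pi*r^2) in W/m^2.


psi = A * E * 1.602e-13 / (4*pi*r^2)
psi = 6.0798e+11 * 2.29 * 1.602e-13 / (4*pi*7.8^2)
psi = 2.9173e-04 W/m^2

2.9173e-04


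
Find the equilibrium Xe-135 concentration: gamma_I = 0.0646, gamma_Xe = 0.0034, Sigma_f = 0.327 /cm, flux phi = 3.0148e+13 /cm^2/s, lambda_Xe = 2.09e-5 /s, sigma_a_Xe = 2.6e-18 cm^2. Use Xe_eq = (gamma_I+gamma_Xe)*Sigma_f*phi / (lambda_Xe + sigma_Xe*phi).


Xe_eq = (gamma_I + gamma_Xe) * Sigma_f * phi / (lambda_Xe + sigma_Xe * phi)
Numerator = (0.0646 + 0.0034) * 0.327 * 3.0148e+13 = 6.703709e+11
Denominator = 2.09e-5 + 2.6e-18 * 3.0148e+13 = 9.928480e-05
Xe_eq = 6.703709e+11 / 9.928480e-05 = 6.7520e+15 /cm^3

6.7520e+15


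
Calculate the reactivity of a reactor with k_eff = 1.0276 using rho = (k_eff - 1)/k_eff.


rho = (k_eff - 1) / k_eff
rho = (1.0276 - 1) / 1.0276
rho = 0.026859

0.026859


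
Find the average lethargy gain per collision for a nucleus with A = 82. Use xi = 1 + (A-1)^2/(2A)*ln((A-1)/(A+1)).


xi = 1 + (A-1)^2/(2A) * ln((A-1)/(A+1))
xi = 1 + (82-1)^2/(2*82) * ln((82-1)/(82 +1))
xi = 0.024193

0.024193


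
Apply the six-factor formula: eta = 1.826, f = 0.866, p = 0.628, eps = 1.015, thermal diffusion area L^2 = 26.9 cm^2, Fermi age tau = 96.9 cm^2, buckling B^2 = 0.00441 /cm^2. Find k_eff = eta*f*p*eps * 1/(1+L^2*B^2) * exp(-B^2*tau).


k_inf = eta*f*p*eps = 1.826*0.866*0.628*1.015 = 1.007962
P_TNL = 1/(1 + L^2*B^2) = 1/(1 + 26.9*0.00441) = 0.8939514
P_FNL = exp(-B^2*tau) = exp(-0.00441*96.9) = 0.6522489
k_eff = k_inf * P_TNL * P_FNL = 1.007962 * 0.8939514 * 0.6522489
k_eff = 0.58772

0.58772


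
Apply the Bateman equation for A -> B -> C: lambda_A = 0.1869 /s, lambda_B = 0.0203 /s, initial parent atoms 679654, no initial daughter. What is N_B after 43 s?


N_B(t) = lambda_A * N_A0 / (lambda_B - lambda_A) * [exp(-lambda_A*t) - exp(-lambda_B*t)]
exp(-0.1869*43) = 3.233743e-04; exp(-0.0203*43) = 0.4177383
N_B = 0.1869 * 679654 / (0.0203 - 0.1869) * (3.233743e-04 - 0.4177383)
N_B = 318266

318266


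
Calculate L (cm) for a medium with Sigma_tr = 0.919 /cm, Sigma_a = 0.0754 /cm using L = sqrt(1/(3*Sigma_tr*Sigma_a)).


D = 1 / (3 * Sigma_tr) = 1 / (3 * 0.919) = 0.3627131 cm
L = sqrt(D / Sigma_a)
L = sqrt(0.3627131 / 0.0754)
L = 2.1933 cm

2.1933


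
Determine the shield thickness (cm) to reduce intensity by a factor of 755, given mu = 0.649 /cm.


x = ln(factor) / mu
x = ln(755) / 0.649
x = 10.211 cm

10.211


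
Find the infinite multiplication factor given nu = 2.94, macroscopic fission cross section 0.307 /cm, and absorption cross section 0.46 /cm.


k_inf = nu * Sigma_f / Sigma_a
k_inf = 2.94 * 0.307 / 0.46
k_inf = 1.9621

1.9621


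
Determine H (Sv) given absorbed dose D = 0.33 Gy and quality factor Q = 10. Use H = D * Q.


H = D * Q
H = 0.33 * 10
H = 3.3000 Sv

3.3000


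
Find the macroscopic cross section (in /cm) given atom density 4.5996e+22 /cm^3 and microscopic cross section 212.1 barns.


Sigma = N * sigma_barns * 1e-24
Sigma = 4.5996e+22 * 212.1 * 1e-24
Sigma = 9.7558 /cm

9.7558


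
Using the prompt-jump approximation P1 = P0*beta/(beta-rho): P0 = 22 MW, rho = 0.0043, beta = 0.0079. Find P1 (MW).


P1/P0 = beta / (beta - rho)
P1/P0 = 0.0079 / (0.0079 - 0.0043) = 2.194444
P1 = 22 * 2.194444 = 48.278 MW

48.278


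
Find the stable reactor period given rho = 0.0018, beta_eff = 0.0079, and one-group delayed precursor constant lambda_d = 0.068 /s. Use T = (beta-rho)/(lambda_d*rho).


T = (beta - rho) / (lambda_d * rho)
T = (0.0079 - 0.0018) / (0.068 * 0.0018)
T = 49.837 s

49.837


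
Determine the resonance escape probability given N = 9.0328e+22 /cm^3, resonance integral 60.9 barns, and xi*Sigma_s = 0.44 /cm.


p = exp(-N * I * 1e-24 / (xi*Sigma_s))
p = exp(-9.0328e+22 * 60.9 * 1e-24 / 0.44)
p = 3.7184e-06

3.7184e-06


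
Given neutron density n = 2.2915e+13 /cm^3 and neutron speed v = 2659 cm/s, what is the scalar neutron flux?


phi = n * v
phi = 2.2915e+13 * 2659
phi = 6.0931e+16 /cm^2/s

6.0931e+16


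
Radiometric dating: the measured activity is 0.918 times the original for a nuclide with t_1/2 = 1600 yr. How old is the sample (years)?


lambda = ln(2) / t_half = ln(2) / 1600 = 4.332170e-04 /yr
t = -ln(A/A0) / lambda
t = -ln(0.918) / 4.332170e-04
t = 197.49 yr

197.49


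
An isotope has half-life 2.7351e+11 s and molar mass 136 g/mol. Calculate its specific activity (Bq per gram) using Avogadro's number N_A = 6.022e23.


lambda = ln(2) / t_half = ln(2) / 2.7351e+11 = 2.534266e-12 /s
SA = lambda * N_A / M
SA = 2.534266e-12 * 6.022e23 / 136
SA = 1.1222e+10 Bq/g

1.1222e+10


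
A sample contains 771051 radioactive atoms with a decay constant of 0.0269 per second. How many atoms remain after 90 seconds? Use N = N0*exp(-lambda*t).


N = N0 * exp(-lambda * t)
N = 771051 * exp(-0.0269 * 90)
N = 68495

68495


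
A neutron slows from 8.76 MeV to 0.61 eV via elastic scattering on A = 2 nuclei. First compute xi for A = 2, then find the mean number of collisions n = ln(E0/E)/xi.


xi = 1 + (A-1)^2/(2A)*ln((A-1)/(A+1)) = 0.7253469 (for A = 2)
n = ln(E0/E) / xi
n = ln(8.76e6 / 0.61) / 0.7253469
n = ln(1.436066e+07) / 0.7253469 = 22.720

22.720
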